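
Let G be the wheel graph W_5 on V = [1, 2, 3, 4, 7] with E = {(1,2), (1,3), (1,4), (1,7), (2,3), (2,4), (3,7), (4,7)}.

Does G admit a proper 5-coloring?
Yes, G is 5-colorable

A valid 5-coloring: color 1: [1]; color 2: [2, 7]; color 3: [3, 4].
(χ(G) = 3 ≤ 5.)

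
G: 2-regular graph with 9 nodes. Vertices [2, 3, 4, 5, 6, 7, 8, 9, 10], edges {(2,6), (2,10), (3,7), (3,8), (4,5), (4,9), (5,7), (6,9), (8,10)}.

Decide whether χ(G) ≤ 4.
Yes, G is 4-colorable

A valid 4-coloring: color 1: [2, 7, 8, 9]; color 2: [3, 4, 6, 10]; color 3: [5].
(χ(G) = 3 ≤ 4.)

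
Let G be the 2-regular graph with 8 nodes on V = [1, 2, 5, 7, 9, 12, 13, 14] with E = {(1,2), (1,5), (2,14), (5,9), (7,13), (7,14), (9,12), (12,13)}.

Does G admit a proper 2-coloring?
A valid 2-coloring: color 1: [1, 9, 13, 14]; color 2: [2, 5, 7, 12].
(χ(G) = 2 ≤ 2.)

Yes, G is 2-colorable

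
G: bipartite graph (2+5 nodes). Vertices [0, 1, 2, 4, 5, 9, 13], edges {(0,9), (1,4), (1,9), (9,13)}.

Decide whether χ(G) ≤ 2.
A valid 2-coloring: color 1: [2, 4, 5, 9]; color 2: [0, 1, 13].
(χ(G) = 2 ≤ 2.)

Yes, G is 2-colorable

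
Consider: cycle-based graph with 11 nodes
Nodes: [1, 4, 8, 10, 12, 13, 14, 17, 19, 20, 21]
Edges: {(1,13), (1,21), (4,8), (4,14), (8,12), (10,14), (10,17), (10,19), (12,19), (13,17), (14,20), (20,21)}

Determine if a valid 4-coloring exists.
Yes, G is 4-colorable

A valid 4-coloring: color 1: [8, 14, 17, 19, 21]; color 2: [1, 4, 10, 12, 20]; color 3: [13].
(χ(G) = 3 ≤ 4.)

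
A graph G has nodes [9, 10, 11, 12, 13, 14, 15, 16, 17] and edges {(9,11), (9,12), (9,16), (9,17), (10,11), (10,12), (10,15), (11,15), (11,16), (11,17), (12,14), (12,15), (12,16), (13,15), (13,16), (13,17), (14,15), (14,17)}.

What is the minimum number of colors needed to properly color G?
Clique number ω(G) = 3 (lower bound: χ ≥ ω).
The clique on [9, 11, 16] has size 3, forcing χ ≥ 3, and the coloring below uses 3 colors, so χ(G) = 3.
A valid 3-coloring: color 1: [11, 12, 13]; color 2: [15, 16, 17]; color 3: [9, 10, 14].

χ(G) = 3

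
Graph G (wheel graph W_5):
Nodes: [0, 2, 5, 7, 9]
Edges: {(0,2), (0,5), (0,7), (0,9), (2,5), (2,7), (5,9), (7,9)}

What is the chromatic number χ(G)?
χ(G) = 3

Clique number ω(G) = 3 (lower bound: χ ≥ ω).
The clique on [0, 5, 9] has size 3, forcing χ ≥ 3, and the coloring below uses 3 colors, so χ(G) = 3.
A valid 3-coloring: color 1: [0]; color 2: [2, 9]; color 3: [5, 7].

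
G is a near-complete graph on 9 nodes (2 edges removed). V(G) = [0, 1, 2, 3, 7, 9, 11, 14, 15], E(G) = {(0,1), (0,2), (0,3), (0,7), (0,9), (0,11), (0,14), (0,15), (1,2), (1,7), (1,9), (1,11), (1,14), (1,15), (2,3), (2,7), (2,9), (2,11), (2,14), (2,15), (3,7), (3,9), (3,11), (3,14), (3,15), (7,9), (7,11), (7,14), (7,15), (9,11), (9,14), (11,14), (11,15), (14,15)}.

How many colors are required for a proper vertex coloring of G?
Clique number ω(G) = 7 (lower bound: χ ≥ ω).
The clique on [0, 1, 2, 7, 9, 11, 14] has size 7, forcing χ ≥ 7, and the coloring below uses 7 colors, so χ(G) = 7.
A valid 7-coloring: color 1: [2]; color 2: [11]; color 3: [0]; color 4: [14]; color 5: [7]; color 6: [1, 3]; color 7: [9, 15].

χ(G) = 7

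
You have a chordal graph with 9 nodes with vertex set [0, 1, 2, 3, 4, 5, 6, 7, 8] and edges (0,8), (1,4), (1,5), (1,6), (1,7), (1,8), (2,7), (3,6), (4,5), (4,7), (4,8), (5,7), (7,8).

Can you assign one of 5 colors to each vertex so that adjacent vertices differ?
A valid 5-coloring: color 1: [0, 1, 2, 3]; color 2: [6, 7]; color 3: [4]; color 4: [5, 8].
(χ(G) = 4 ≤ 5.)

Yes, G is 5-colorable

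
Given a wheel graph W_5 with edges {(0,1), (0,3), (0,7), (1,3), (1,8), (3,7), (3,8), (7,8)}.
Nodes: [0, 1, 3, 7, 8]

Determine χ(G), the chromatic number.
χ(G) = 3

Clique number ω(G) = 3 (lower bound: χ ≥ ω).
The clique on [0, 1, 3] has size 3, forcing χ ≥ 3, and the coloring below uses 3 colors, so χ(G) = 3.
A valid 3-coloring: color 1: [3]; color 2: [1, 7]; color 3: [0, 8].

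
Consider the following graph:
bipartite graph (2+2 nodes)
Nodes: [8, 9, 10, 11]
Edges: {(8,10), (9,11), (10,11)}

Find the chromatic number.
χ(G) = 2

Clique number ω(G) = 2 (lower bound: χ ≥ ω).
The graph is bipartite (no odd cycle), so 2 colors suffice: χ(G) = 2.
A valid 2-coloring: color 1: [8, 11]; color 2: [9, 10].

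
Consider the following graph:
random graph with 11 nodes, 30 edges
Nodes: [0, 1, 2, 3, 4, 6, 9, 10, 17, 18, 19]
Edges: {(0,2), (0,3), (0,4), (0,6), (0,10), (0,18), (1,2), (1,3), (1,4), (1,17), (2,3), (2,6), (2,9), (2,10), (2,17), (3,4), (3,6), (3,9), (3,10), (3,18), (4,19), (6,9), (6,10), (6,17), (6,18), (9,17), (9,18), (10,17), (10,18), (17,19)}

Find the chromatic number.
χ(G) = 5

Clique number ω(G) = 5 (lower bound: χ ≥ ω).
The clique on [0, 3, 6, 10, 18] has size 5, forcing χ ≥ 5, and the coloring below uses 5 colors, so χ(G) = 5.
A valid 5-coloring: color 1: [3, 17]; color 2: [2, 4, 18]; color 3: [1, 6, 19]; color 4: [9, 10]; color 5: [0].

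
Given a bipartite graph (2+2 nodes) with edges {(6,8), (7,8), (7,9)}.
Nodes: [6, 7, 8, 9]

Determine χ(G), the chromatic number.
χ(G) = 2

Clique number ω(G) = 2 (lower bound: χ ≥ ω).
The graph is bipartite (no odd cycle), so 2 colors suffice: χ(G) = 2.
A valid 2-coloring: color 1: [6, 7]; color 2: [8, 9].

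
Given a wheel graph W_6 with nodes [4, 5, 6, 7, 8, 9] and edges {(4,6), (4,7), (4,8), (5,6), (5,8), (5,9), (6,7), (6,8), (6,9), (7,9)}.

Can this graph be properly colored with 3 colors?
Odd cycle [9, 7, 4, 8, 5] needs 3 colors (χ ≥ 3).
Vertex 6 is adjacent to every vertex of [4, 5, 7, 8, 9], which already need 3 colors among themselves, so 6 needs a new color (χ ≥ 4).
Hence χ(G) ≥ 4 > 3, so no proper 3-coloring exists.

No, G is not 3-colorable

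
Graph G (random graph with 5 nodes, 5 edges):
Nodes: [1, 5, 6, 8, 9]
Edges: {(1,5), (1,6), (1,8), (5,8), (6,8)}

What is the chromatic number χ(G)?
χ(G) = 3

Clique number ω(G) = 3 (lower bound: χ ≥ ω).
The clique on [1, 5, 8] has size 3, forcing χ ≥ 3, and the coloring below uses 3 colors, so χ(G) = 3.
A valid 3-coloring: color 1: [1, 9]; color 2: [8]; color 3: [5, 6].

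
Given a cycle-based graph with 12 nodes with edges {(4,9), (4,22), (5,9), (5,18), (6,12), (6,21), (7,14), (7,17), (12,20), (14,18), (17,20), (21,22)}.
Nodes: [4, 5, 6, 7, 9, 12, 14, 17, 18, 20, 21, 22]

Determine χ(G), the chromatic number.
χ(G) = 2

Clique number ω(G) = 2 (lower bound: χ ≥ ω).
The graph is bipartite (no odd cycle), so 2 colors suffice: χ(G) = 2.
A valid 2-coloring: color 1: [4, 5, 12, 14, 17, 21]; color 2: [6, 7, 9, 18, 20, 22].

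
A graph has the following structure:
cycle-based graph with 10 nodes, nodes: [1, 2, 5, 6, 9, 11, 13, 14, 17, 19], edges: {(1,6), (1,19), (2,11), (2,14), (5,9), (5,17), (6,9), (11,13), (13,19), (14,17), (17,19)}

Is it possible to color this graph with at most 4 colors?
Yes, G is 4-colorable

A valid 4-coloring: color 1: [1, 2, 9, 13, 17]; color 2: [5, 6, 11, 14, 19].
(χ(G) = 2 ≤ 4.)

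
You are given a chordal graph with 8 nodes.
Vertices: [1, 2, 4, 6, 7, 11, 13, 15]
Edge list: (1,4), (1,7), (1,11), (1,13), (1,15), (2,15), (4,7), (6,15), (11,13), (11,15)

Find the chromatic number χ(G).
Clique number ω(G) = 3 (lower bound: χ ≥ ω).
The clique on [1, 11, 13] has size 3, forcing χ ≥ 3, and the coloring below uses 3 colors, so χ(G) = 3.
A valid 3-coloring: color 1: [1, 2, 6]; color 2: [7, 13, 15]; color 3: [4, 11].

χ(G) = 3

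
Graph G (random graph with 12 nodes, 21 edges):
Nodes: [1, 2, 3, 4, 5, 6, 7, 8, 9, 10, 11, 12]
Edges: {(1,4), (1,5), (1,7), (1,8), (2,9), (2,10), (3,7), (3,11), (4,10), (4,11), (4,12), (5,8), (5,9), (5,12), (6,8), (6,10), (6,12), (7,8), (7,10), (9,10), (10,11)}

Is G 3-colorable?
A valid 3-coloring: color 1: [1, 3, 10, 12]; color 2: [2, 4, 5, 6, 7]; color 3: [8, 9, 11].
(χ(G) = 3 ≤ 3.)

Yes, G is 3-colorable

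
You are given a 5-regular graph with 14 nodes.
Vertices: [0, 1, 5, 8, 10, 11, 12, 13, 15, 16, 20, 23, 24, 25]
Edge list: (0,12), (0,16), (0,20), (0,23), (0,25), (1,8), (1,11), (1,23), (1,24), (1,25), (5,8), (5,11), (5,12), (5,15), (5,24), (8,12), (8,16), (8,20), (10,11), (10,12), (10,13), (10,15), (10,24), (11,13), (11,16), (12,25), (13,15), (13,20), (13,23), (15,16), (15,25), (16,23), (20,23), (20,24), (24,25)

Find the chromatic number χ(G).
χ(G) = 4

Clique number ω(G) = 3 (lower bound: χ ≥ ω).
Suppose a proper 3-coloring c exists. The clique [0, 12, 25] takes 3 distinct colors; by symmetry let c(0) = 1, c(12) = 2, c(25) = 3.
- Vertex 1: neighbors [25] already have colors [3]; try each remaining color.
- Case c(1) = 1:
  - Vertex 8: neighbors [1, 12] already have colors [1, 2] ⇒ c(8) = 3.
  - Vertex 5: neighbors [12, 8] already have colors [2, 3] ⇒ c(5) = 1.
  - Vertex 15: neighbors [5, 25] already have colors [1, 3] ⇒ c(15) = 2.
  - Vertex 16: neighbors [0, 15, 8] already have colors [1, 2, 3] — all 3 colors blocked. Contradiction.
- Case c(1) = 2:
  - Vertex 23: neighbors [0, 1] already have colors [1, 2] ⇒ c(23) = 3.
  - Vertex 16: neighbors [0, 23] already have colors [1, 3] ⇒ c(16) = 2.
  - Vertex 15: neighbors [16, 25] already have colors [2, 3] ⇒ c(15) = 1.
  - Vertex 5: neighbors [15, 12] already have colors [1, 2] ⇒ c(5) = 3.
  - Vertex 10: neighbors [15, 12] already have colors [1, 2] ⇒ c(10) = 3.
  - Vertex 20: neighbors [0, 23] already have colors [1, 3] ⇒ c(20) = 2.
  - Vertex 13: neighbors [15, 20, 10] already have colors [1, 2, 3] — all 3 colors blocked. Contradiction.
Every case ends in a contradiction, so G has no proper 3-coloring (χ ≥ 4).
The coloring below uses 4 colors, so χ(G) = 4.
A valid 4-coloring: color 1: [11, 12, 15, 23, 24]; color 2: [5, 10, 16, 20, 25]; color 3: [0, 1, 13]; color 4: [8].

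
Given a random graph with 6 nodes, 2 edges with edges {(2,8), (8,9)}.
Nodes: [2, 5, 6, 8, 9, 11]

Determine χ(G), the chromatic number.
Clique number ω(G) = 2 (lower bound: χ ≥ ω).
The graph is bipartite (no odd cycle), so 2 colors suffice: χ(G) = 2.
A valid 2-coloring: color 1: [5, 6, 8, 11]; color 2: [2, 9].

χ(G) = 2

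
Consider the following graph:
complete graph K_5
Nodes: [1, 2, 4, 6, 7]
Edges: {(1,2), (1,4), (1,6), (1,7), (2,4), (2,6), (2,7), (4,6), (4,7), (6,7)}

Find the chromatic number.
Clique number ω(G) = 5 (lower bound: χ ≥ ω).
The clique on [1, 2, 4, 6, 7] has size 5, forcing χ ≥ 5, and the coloring below uses 5 colors, so χ(G) = 5.
A valid 5-coloring: color 1: [2]; color 2: [4]; color 3: [1]; color 4: [7]; color 5: [6].

χ(G) = 5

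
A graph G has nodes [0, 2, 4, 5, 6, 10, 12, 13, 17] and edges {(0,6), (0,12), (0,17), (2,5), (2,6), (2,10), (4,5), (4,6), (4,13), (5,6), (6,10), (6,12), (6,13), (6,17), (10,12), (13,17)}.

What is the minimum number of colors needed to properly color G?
χ(G) = 3

Clique number ω(G) = 3 (lower bound: χ ≥ ω).
The clique on [0, 6, 17] has size 3, forcing χ ≥ 3, and the coloring below uses 3 colors, so χ(G) = 3.
A valid 3-coloring: color 1: [6]; color 2: [2, 4, 12, 17]; color 3: [0, 5, 10, 13].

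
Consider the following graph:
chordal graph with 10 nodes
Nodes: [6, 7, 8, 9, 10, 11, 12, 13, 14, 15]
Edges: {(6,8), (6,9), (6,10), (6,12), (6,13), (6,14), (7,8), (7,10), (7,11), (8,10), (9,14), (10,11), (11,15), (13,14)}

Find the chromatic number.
Clique number ω(G) = 3 (lower bound: χ ≥ ω).
The clique on [7, 10, 11] has size 3, forcing χ ≥ 3, and the coloring below uses 3 colors, so χ(G) = 3.
A valid 3-coloring: color 1: [6, 7, 15]; color 2: [10, 12, 14]; color 3: [8, 9, 11, 13].

χ(G) = 3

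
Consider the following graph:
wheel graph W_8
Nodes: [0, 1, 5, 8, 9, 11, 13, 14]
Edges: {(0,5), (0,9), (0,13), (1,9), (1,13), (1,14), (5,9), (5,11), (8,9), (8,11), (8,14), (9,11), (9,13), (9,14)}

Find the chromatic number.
χ(G) = 4

Clique number ω(G) = 3 (lower bound: χ ≥ ω).
Odd cycle [5, 0, 13, 1, 14, 8, 11] needs 3 colors (χ ≥ 3).
Vertex 9 is adjacent to every vertex of [0, 1, 5, 8, 11, 13, 14], which already need 3 colors among themselves, so 9 needs a new color (χ ≥ 4).
The coloring below uses 4 colors, so χ(G) = 4.
A valid 4-coloring: color 1: [9]; color 2: [5, 8, 13]; color 3: [0, 1, 11]; color 4: [14].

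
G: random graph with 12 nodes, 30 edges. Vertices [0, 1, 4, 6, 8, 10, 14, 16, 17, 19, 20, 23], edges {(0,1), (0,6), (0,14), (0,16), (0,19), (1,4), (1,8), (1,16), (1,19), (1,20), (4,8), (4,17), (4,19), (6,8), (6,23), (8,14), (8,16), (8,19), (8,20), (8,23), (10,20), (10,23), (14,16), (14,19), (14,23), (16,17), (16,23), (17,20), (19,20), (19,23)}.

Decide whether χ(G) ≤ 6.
Yes, G is 6-colorable

A valid 6-coloring: color 1: [0, 8, 10, 17]; color 2: [6, 16, 19]; color 3: [4, 20, 23]; color 4: [1, 14].
(χ(G) = 4 ≤ 6.)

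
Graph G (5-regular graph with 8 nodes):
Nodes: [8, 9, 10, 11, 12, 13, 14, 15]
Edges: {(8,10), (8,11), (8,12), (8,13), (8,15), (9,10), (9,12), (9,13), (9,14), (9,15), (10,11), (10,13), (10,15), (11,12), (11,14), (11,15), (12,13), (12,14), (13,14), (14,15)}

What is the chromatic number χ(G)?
χ(G) = 4

Clique number ω(G) = 4 (lower bound: χ ≥ ω).
The clique on [8, 10, 11, 15] has size 4, forcing χ ≥ 4, and the coloring below uses 4 colors, so χ(G) = 4.
A valid 4-coloring: color 1: [11, 13]; color 2: [12, 15]; color 3: [10, 14]; color 4: [8, 9].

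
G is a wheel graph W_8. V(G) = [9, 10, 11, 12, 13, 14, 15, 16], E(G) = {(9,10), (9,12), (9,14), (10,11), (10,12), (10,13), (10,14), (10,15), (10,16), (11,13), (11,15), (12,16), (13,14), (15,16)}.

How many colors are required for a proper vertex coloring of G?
Clique number ω(G) = 3 (lower bound: χ ≥ ω).
Odd cycle [12, 9, 14, 13, 11, 15, 16] needs 3 colors (χ ≥ 3).
Vertex 10 is adjacent to every vertex of [9, 11, 12, 13, 14, 15, 16], which already need 3 colors among themselves, so 10 needs a new color (χ ≥ 4).
The coloring below uses 4 colors, so χ(G) = 4.
A valid 4-coloring: color 1: [10]; color 2: [12, 14, 15]; color 3: [9, 13, 16]; color 4: [11].

χ(G) = 4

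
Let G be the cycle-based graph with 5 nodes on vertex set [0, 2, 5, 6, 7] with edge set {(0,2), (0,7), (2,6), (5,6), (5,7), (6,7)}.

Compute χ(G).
Clique number ω(G) = 3 (lower bound: χ ≥ ω).
The clique on [5, 6, 7] has size 3, forcing χ ≥ 3, and the coloring below uses 3 colors, so χ(G) = 3.
A valid 3-coloring: color 1: [2, 7]; color 2: [0, 6]; color 3: [5].

χ(G) = 3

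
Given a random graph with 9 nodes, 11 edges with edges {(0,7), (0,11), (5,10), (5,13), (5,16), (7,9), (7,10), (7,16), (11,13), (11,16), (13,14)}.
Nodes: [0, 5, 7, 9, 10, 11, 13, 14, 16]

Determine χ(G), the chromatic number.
Clique number ω(G) = 2 (lower bound: χ ≥ ω).
The graph is bipartite (no odd cycle), so 2 colors suffice: χ(G) = 2.
A valid 2-coloring: color 1: [5, 7, 11, 14]; color 2: [0, 9, 10, 13, 16].

χ(G) = 2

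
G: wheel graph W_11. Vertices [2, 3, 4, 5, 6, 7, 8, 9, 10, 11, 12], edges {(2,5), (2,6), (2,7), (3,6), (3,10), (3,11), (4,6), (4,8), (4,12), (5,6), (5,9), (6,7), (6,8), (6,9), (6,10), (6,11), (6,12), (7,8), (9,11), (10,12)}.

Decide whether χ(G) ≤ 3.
Yes, G is 3-colorable

A valid 3-coloring: color 1: [6]; color 2: [4, 5, 7, 10, 11]; color 3: [2, 3, 8, 9, 12].
(χ(G) = 3 ≤ 3.)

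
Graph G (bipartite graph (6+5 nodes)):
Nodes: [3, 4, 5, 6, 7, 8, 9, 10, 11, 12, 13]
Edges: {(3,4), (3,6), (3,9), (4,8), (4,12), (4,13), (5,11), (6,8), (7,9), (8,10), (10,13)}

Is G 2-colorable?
A valid 2-coloring: color 1: [4, 5, 6, 9, 10]; color 2: [3, 7, 8, 11, 12, 13].
(χ(G) = 2 ≤ 2.)

Yes, G is 2-colorable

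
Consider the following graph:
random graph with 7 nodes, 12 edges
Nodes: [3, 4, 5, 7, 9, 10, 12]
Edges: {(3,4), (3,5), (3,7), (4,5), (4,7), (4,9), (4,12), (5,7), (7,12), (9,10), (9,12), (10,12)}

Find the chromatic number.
Clique number ω(G) = 4 (lower bound: χ ≥ ω).
The clique on [3, 4, 5, 7] has size 4, forcing χ ≥ 4, and the coloring below uses 4 colors, so χ(G) = 4.
A valid 4-coloring: color 1: [4, 10]; color 2: [3, 12]; color 3: [7, 9]; color 4: [5].

χ(G) = 4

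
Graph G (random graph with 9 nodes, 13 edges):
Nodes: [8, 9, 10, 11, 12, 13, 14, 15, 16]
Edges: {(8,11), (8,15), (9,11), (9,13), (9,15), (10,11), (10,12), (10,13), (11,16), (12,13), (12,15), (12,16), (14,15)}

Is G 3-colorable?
A valid 3-coloring: color 1: [11, 13, 15]; color 2: [8, 9, 12, 14]; color 3: [10, 16].
(χ(G) = 3 ≤ 3.)

Yes, G is 3-colorable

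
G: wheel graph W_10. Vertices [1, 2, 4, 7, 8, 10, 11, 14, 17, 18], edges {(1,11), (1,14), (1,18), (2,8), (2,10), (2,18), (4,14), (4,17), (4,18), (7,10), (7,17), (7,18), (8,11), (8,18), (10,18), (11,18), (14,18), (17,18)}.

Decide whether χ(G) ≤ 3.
No, G is not 3-colorable

Odd cycle [4, 17, 7, 10, 2, 8, 11, 1, 14] needs 3 colors (χ ≥ 3).
Vertex 18 is adjacent to every vertex of [1, 2, 4, 7, 8, 10, 11, 14, 17], which already need 3 colors among themselves, so 18 needs a new color (χ ≥ 4).
Hence χ(G) ≥ 4 > 3, so no proper 3-coloring exists.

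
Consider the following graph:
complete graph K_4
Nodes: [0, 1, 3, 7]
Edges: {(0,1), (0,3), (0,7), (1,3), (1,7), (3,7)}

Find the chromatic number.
Clique number ω(G) = 4 (lower bound: χ ≥ ω).
The clique on [0, 1, 3, 7] has size 4, forcing χ ≥ 4, and the coloring below uses 4 colors, so χ(G) = 4.
A valid 4-coloring: color 1: [3]; color 2: [0]; color 3: [1]; color 4: [7].

χ(G) = 4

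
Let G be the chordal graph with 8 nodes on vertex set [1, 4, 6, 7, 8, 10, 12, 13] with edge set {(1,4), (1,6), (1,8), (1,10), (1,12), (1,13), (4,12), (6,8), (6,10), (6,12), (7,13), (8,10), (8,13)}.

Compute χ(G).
Clique number ω(G) = 4 (lower bound: χ ≥ ω).
The clique on [1, 6, 8, 10] has size 4, forcing χ ≥ 4, and the coloring below uses 4 colors, so χ(G) = 4.
A valid 4-coloring: color 1: [1, 7]; color 2: [8, 12]; color 3: [4, 6, 13]; color 4: [10].

χ(G) = 4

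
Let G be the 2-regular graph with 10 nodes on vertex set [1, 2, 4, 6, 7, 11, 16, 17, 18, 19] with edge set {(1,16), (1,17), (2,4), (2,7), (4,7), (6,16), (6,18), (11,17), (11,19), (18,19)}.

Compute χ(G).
χ(G) = 3

Clique number ω(G) = 3 (lower bound: χ ≥ ω).
The clique on [2, 4, 7] has size 3, forcing χ ≥ 3, and the coloring below uses 3 colors, so χ(G) = 3.
A valid 3-coloring: color 1: [4, 11, 16, 18]; color 2: [2, 6, 17, 19]; color 3: [1, 7].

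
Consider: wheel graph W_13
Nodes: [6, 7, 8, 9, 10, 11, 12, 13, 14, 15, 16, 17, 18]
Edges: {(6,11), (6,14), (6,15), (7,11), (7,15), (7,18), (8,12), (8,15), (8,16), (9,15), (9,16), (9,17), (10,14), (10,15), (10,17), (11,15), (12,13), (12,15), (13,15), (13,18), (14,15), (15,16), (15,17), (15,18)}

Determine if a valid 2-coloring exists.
No, G is not 2-colorable

The clique on vertices [6, 11, 15] has size 3 > 2, so it alone needs 3 colors.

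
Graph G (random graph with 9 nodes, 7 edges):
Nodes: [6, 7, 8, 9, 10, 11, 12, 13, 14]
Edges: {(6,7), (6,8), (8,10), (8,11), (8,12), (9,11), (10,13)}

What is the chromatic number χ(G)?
χ(G) = 2

Clique number ω(G) = 2 (lower bound: χ ≥ ω).
The graph is bipartite (no odd cycle), so 2 colors suffice: χ(G) = 2.
A valid 2-coloring: color 1: [7, 8, 9, 13, 14]; color 2: [6, 10, 11, 12].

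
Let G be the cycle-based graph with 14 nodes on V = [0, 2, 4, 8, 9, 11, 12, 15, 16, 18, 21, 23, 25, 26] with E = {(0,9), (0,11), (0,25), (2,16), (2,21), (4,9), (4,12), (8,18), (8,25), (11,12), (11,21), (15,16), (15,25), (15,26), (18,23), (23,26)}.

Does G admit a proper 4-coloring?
Yes, G is 4-colorable

A valid 4-coloring: color 1: [2, 9, 11, 18, 25, 26]; color 2: [0, 4, 8, 15, 21, 23]; color 3: [12, 16].
(χ(G) = 3 ≤ 4.)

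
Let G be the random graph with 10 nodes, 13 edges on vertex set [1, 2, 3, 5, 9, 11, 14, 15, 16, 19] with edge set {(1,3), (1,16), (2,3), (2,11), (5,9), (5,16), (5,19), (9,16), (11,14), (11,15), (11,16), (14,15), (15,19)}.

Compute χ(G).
Clique number ω(G) = 3 (lower bound: χ ≥ ω).
The clique on [5, 9, 16] has size 3, forcing χ ≥ 3, and the coloring below uses 3 colors, so χ(G) = 3.
A valid 3-coloring: color 1: [2, 15, 16]; color 2: [1, 5, 11]; color 3: [3, 9, 14, 19].

χ(G) = 3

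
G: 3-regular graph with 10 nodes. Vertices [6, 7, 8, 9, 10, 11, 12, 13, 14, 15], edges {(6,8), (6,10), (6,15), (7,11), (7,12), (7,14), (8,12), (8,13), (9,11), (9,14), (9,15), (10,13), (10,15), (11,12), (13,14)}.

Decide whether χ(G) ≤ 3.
Yes, G is 3-colorable

A valid 3-coloring: color 1: [6, 9, 12, 13]; color 2: [8, 10, 11, 14]; color 3: [7, 15].
(χ(G) = 3 ≤ 3.)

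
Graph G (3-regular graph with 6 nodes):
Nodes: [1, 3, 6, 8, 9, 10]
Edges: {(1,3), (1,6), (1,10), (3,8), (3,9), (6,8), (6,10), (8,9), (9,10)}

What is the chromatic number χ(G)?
Clique number ω(G) = 3 (lower bound: χ ≥ ω).
The clique on [3, 8, 9] has size 3, forcing χ ≥ 3, and the coloring below uses 3 colors, so χ(G) = 3.
A valid 3-coloring: color 1: [3, 10]; color 2: [1, 8]; color 3: [6, 9].

χ(G) = 3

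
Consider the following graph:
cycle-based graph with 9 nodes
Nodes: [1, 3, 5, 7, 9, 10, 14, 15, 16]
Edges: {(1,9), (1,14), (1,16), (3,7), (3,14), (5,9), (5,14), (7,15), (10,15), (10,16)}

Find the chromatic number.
Clique number ω(G) = 2 (lower bound: χ ≥ ω).
Odd cycle [16, 1, 14, 3, 7, 15, 10] needs 3 colors (χ ≥ 3).
The coloring below uses 3 colors, so χ(G) = 3.
A valid 3-coloring: color 1: [1, 3, 5, 10]; color 2: [9, 14, 15, 16]; color 3: [7].

χ(G) = 3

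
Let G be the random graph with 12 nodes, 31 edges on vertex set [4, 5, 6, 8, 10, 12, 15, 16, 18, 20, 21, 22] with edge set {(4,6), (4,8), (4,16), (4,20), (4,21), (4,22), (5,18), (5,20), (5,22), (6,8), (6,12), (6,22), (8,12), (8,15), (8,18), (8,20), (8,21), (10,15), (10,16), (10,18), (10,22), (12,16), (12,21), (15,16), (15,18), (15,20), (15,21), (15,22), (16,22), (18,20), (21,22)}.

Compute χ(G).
χ(G) = 4

Clique number ω(G) = 4 (lower bound: χ ≥ ω).
The clique on [8, 15, 18, 20] has size 4, forcing χ ≥ 4, and the coloring below uses 4 colors, so χ(G) = 4.
A valid 4-coloring: color 1: [12, 18, 22]; color 2: [4, 5, 15]; color 3: [8, 16]; color 4: [6, 10, 20, 21].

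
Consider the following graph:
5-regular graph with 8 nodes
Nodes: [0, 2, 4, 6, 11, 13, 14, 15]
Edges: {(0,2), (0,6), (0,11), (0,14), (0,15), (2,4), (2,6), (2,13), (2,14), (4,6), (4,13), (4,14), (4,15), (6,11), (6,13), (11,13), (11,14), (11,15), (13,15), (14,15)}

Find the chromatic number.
Clique number ω(G) = 4 (lower bound: χ ≥ ω).
The clique on [0, 11, 14, 15] has size 4, forcing χ ≥ 4, and the coloring below uses 4 colors, so χ(G) = 4.
A valid 4-coloring: color 1: [0, 13]; color 2: [4, 11]; color 3: [6, 14]; color 4: [2, 15].

χ(G) = 4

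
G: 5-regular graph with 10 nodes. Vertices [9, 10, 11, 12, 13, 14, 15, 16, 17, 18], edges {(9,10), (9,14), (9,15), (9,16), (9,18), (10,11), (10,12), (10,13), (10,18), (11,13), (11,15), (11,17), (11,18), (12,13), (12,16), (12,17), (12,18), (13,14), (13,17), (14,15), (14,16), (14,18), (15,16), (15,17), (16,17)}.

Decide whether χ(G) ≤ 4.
A valid 4-coloring: color 1: [11, 16]; color 2: [13, 15, 18]; color 3: [10, 14, 17]; color 4: [9, 12].
(χ(G) = 4 ≤ 4.)

Yes, G is 4-colorable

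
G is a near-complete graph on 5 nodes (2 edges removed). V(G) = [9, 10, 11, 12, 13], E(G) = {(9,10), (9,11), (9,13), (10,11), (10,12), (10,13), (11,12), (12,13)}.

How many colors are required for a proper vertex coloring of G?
Clique number ω(G) = 3 (lower bound: χ ≥ ω).
The clique on [9, 10, 11] has size 3, forcing χ ≥ 3, and the coloring below uses 3 colors, so χ(G) = 3.
A valid 3-coloring: color 1: [10]; color 2: [11, 13]; color 3: [9, 12].

χ(G) = 3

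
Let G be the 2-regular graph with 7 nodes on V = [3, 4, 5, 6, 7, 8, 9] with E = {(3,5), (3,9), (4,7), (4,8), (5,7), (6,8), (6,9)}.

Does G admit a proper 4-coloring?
A valid 4-coloring: color 1: [3, 6, 7]; color 2: [4, 5, 9]; color 3: [8].
(χ(G) = 3 ≤ 4.)

Yes, G is 4-colorable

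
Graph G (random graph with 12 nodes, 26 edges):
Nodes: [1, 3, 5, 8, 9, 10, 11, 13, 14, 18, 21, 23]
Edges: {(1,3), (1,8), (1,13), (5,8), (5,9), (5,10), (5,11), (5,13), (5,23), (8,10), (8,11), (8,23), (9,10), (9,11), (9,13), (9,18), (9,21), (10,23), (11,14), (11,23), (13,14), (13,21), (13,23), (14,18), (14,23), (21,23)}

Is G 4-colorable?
Yes, G is 4-colorable

A valid 4-coloring: color 1: [1, 9, 23]; color 2: [3, 5, 14, 21]; color 3: [8, 13, 18]; color 4: [10, 11].
(χ(G) = 4 ≤ 4.)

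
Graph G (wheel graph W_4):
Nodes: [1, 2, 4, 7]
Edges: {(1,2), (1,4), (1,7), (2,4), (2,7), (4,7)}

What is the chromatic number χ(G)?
χ(G) = 4

Clique number ω(G) = 4 (lower bound: χ ≥ ω).
The clique on [1, 2, 4, 7] has size 4, forcing χ ≥ 4, and the coloring below uses 4 colors, so χ(G) = 4.
A valid 4-coloring: color 1: [7]; color 2: [2]; color 3: [1]; color 4: [4].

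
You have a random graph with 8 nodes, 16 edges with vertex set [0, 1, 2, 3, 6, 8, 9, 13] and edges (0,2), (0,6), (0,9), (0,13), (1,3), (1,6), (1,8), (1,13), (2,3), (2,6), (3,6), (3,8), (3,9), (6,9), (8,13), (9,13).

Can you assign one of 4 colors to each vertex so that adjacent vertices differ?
A valid 4-coloring: color 1: [0, 3]; color 2: [6, 13]; color 3: [2, 8, 9]; color 4: [1].
(χ(G) = 4 ≤ 4.)

Yes, G is 4-colorable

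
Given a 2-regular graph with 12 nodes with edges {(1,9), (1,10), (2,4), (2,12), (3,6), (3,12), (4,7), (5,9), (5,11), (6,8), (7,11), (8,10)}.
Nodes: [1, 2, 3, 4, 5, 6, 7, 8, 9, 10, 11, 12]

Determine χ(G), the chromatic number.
χ(G) = 2

Clique number ω(G) = 2 (lower bound: χ ≥ ω).
The graph is bipartite (no odd cycle), so 2 colors suffice: χ(G) = 2.
A valid 2-coloring: color 1: [4, 6, 9, 10, 11, 12]; color 2: [1, 2, 3, 5, 7, 8].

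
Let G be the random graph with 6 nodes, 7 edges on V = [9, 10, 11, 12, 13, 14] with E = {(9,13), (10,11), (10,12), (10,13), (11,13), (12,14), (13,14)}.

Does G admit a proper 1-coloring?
No, G is not 1-colorable

The clique on vertices [10, 11, 13] has size 3 > 1, so it alone needs 3 colors.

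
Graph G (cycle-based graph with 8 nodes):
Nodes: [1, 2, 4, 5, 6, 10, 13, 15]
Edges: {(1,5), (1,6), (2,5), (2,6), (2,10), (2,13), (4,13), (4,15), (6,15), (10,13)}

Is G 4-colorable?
Yes, G is 4-colorable

A valid 4-coloring: color 1: [1, 2, 4]; color 2: [5, 6, 13]; color 3: [10, 15].
(χ(G) = 3 ≤ 4.)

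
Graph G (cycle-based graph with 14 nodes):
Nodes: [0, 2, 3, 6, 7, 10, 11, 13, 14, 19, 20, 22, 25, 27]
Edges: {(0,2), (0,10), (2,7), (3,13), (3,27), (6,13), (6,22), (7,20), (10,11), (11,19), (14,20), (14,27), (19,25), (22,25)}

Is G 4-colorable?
A valid 4-coloring: color 1: [2, 10, 13, 19, 20, 22, 27]; color 2: [0, 3, 6, 7, 11, 14, 25].
(χ(G) = 2 ≤ 4.)

Yes, G is 4-colorable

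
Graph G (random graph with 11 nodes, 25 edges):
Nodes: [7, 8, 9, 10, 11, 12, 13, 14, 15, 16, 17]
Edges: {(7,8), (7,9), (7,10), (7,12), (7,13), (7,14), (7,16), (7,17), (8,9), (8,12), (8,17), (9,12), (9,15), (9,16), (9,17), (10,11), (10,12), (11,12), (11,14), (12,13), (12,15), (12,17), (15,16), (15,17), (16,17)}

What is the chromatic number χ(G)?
χ(G) = 5

Clique number ω(G) = 5 (lower bound: χ ≥ ω).
The clique on [7, 8, 9, 12, 17] has size 5, forcing χ ≥ 5, and the coloring below uses 5 colors, so χ(G) = 5.
A valid 5-coloring: color 1: [7, 11, 15]; color 2: [12, 14, 16]; color 3: [10, 13, 17]; color 4: [9]; color 5: [8].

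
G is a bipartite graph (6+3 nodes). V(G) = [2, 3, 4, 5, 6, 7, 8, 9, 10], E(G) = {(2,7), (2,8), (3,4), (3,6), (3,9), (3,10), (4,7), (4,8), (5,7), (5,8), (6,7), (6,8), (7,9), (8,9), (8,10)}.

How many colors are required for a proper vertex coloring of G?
χ(G) = 2

Clique number ω(G) = 2 (lower bound: χ ≥ ω).
The graph is bipartite (no odd cycle), so 2 colors suffice: χ(G) = 2.
A valid 2-coloring: color 1: [3, 7, 8]; color 2: [2, 4, 5, 6, 9, 10].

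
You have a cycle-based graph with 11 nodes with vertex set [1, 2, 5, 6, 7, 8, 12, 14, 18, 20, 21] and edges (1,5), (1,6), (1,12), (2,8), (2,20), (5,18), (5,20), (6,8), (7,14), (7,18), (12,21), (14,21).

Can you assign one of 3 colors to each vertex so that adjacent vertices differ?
A valid 3-coloring: color 1: [2, 5, 6, 12, 14]; color 2: [1, 8, 18, 20, 21]; color 3: [7].
(χ(G) = 3 ≤ 3.)

Yes, G is 3-colorable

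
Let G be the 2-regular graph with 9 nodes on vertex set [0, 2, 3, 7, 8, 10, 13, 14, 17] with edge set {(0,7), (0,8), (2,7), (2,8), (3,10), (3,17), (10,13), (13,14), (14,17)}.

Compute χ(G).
Clique number ω(G) = 2 (lower bound: χ ≥ ω).
Odd cycle [10, 3, 17, 14, 13] needs 3 colors (χ ≥ 3).
The coloring below uses 3 colors, so χ(G) = 3.
A valid 3-coloring: color 1: [0, 2, 10, 14]; color 2: [7, 8, 13, 17]; color 3: [3].

χ(G) = 3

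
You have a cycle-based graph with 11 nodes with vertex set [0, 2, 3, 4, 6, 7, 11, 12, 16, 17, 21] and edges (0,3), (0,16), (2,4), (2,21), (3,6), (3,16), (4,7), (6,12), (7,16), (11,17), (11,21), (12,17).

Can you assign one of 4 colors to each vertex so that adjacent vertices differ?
A valid 4-coloring: color 1: [4, 6, 16, 17, 21]; color 2: [2, 3, 7, 11, 12]; color 3: [0].
(χ(G) = 3 ≤ 4.)

Yes, G is 4-colorable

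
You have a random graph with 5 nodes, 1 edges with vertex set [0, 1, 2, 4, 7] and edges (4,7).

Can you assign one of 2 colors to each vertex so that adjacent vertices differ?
A valid 2-coloring: color 1: [0, 1, 2, 4]; color 2: [7].
(χ(G) = 2 ≤ 2.)

Yes, G is 2-colorable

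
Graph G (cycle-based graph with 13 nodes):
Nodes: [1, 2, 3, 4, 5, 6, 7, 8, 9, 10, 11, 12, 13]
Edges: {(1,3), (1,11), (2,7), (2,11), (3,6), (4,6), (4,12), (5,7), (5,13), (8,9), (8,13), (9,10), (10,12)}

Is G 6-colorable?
Yes, G is 6-colorable

A valid 6-coloring: color 1: [3, 7, 9, 11, 12, 13]; color 2: [1, 2, 5, 6, 8, 10]; color 3: [4].
(χ(G) = 3 ≤ 6.)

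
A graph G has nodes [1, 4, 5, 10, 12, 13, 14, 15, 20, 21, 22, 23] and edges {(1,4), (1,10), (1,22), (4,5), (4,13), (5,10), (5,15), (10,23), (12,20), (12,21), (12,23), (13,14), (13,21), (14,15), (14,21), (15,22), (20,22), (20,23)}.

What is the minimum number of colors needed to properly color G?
Clique number ω(G) = 3 (lower bound: χ ≥ ω).
The clique on [12, 20, 23] has size 3, forcing χ ≥ 3, and the coloring below uses 3 colors, so χ(G) = 3.
A valid 3-coloring: color 1: [5, 21, 22, 23]; color 2: [4, 10, 12, 14]; color 3: [1, 13, 15, 20].

χ(G) = 3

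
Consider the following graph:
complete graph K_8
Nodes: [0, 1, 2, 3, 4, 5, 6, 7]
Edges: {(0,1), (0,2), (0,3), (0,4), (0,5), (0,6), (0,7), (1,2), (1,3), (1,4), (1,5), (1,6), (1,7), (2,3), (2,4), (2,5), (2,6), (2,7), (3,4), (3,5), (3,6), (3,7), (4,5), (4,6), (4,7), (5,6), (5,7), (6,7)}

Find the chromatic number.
Clique number ω(G) = 8 (lower bound: χ ≥ ω).
The clique on [0, 1, 2, 3, 4, 5, 6, 7] has size 8, forcing χ ≥ 8, and the coloring below uses 8 colors, so χ(G) = 8.
A valid 8-coloring: color 1: [1]; color 2: [2]; color 3: [0]; color 4: [6]; color 5: [5]; color 6: [7]; color 7: [3]; color 8: [4].

χ(G) = 8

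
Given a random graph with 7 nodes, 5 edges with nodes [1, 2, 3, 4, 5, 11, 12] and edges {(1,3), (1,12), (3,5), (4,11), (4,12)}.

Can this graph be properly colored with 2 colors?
A valid 2-coloring: color 1: [2, 3, 11, 12]; color 2: [1, 4, 5].
(χ(G) = 2 ≤ 2.)

Yes, G is 2-colorable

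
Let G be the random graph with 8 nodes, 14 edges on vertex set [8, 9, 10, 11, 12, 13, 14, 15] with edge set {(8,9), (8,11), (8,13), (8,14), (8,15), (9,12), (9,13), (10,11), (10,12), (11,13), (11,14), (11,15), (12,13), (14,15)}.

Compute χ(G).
Clique number ω(G) = 4 (lower bound: χ ≥ ω).
The clique on [8, 11, 14, 15] has size 4, forcing χ ≥ 4, and the coloring below uses 4 colors, so χ(G) = 4.
A valid 4-coloring: color 1: [9, 11]; color 2: [8, 12]; color 3: [10, 13, 15]; color 4: [14].

χ(G) = 4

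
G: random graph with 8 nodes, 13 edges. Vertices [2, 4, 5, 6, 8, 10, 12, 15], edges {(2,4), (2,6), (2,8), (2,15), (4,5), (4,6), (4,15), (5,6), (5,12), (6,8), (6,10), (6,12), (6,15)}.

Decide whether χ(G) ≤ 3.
No, G is not 3-colorable

The clique on vertices [2, 4, 6, 15] has size 4 > 3, so it alone needs 4 colors.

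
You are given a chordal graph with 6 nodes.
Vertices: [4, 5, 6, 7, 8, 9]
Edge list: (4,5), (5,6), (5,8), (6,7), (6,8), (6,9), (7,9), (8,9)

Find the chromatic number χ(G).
χ(G) = 3

Clique number ω(G) = 3 (lower bound: χ ≥ ω).
The clique on [6, 8, 9] has size 3, forcing χ ≥ 3, and the coloring below uses 3 colors, so χ(G) = 3.
A valid 3-coloring: color 1: [4, 6]; color 2: [7, 8]; color 3: [5, 9].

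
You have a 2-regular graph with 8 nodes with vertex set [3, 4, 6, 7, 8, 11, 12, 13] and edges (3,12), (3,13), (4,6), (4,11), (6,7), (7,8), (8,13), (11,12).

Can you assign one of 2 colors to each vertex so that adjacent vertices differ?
A valid 2-coloring: color 1: [3, 6, 8, 11]; color 2: [4, 7, 12, 13].
(χ(G) = 2 ≤ 2.)

Yes, G is 2-colorable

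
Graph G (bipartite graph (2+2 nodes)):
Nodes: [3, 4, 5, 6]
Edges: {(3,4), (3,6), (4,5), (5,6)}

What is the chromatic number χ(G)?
χ(G) = 2

Clique number ω(G) = 2 (lower bound: χ ≥ ω).
The graph is bipartite (no odd cycle), so 2 colors suffice: χ(G) = 2.
A valid 2-coloring: color 1: [3, 5]; color 2: [4, 6].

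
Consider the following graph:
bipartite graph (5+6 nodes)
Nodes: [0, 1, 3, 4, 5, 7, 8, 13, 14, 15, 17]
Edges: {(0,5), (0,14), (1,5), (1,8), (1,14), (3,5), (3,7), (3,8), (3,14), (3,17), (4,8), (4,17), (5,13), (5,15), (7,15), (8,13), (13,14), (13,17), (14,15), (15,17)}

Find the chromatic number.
χ(G) = 2

Clique number ω(G) = 2 (lower bound: χ ≥ ω).
The graph is bipartite (no odd cycle), so 2 colors suffice: χ(G) = 2.
A valid 2-coloring: color 1: [5, 7, 8, 14, 17]; color 2: [0, 1, 3, 4, 13, 15].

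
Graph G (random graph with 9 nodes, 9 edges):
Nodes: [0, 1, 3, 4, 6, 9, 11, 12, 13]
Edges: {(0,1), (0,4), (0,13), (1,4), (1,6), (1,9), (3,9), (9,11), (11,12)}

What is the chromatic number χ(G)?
χ(G) = 3

Clique number ω(G) = 3 (lower bound: χ ≥ ω).
The clique on [0, 1, 4] has size 3, forcing χ ≥ 3, and the coloring below uses 3 colors, so χ(G) = 3.
A valid 3-coloring: color 1: [1, 3, 11, 13]; color 2: [0, 6, 9, 12]; color 3: [4].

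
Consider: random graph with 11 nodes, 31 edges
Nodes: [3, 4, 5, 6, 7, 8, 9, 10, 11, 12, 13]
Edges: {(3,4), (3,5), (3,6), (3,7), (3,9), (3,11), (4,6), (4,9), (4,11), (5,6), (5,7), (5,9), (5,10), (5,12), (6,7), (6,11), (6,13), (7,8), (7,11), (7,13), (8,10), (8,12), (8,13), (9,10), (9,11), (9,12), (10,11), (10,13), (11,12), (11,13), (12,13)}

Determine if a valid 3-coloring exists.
The clique on vertices [3, 4, 9, 11] has size 4 > 3, so it alone needs 4 colors.

No, G is not 3-colorable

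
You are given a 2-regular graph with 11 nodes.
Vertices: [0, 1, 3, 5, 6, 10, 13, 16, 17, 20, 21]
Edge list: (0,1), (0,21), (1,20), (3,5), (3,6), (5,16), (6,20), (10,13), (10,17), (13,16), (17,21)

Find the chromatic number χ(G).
Clique number ω(G) = 2 (lower bound: χ ≥ ω).
Odd cycle [20, 1, 0, 21, 17, 10, 13, 16, 5, 3, 6] needs 3 colors (χ ≥ 3).
The coloring below uses 3 colors, so χ(G) = 3.
A valid 3-coloring: color 1: [1, 3, 10, 16, 21]; color 2: [0, 5, 6, 13, 17]; color 3: [20].

χ(G) = 3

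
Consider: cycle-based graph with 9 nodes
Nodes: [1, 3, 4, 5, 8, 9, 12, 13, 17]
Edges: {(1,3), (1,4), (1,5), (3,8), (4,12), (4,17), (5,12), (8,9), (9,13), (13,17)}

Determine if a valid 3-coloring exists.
A valid 3-coloring: color 1: [4, 5, 8, 13]; color 2: [1, 9, 12, 17]; color 3: [3].
(χ(G) = 3 ≤ 3.)

Yes, G is 3-colorable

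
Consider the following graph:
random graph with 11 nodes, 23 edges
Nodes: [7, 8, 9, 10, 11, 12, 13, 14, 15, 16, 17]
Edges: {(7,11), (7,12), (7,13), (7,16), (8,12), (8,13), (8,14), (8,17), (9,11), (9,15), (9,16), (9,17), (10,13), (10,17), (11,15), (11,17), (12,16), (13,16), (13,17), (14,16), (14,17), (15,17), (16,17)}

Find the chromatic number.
Clique number ω(G) = 4 (lower bound: χ ≥ ω).
The clique on [9, 11, 15, 17] has size 4, forcing χ ≥ 4, and the coloring below uses 4 colors, so χ(G) = 4.
A valid 4-coloring: color 1: [7, 17]; color 2: [8, 10, 11, 16]; color 3: [9, 12, 13, 14]; color 4: [15].

χ(G) = 4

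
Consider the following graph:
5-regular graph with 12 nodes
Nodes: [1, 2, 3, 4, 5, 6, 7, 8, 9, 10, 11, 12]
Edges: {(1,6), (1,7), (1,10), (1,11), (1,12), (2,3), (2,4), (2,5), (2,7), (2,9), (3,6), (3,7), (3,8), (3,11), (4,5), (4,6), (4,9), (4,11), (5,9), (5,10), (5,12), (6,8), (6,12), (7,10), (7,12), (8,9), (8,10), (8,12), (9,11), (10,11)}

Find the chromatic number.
Clique number ω(G) = 4 (lower bound: χ ≥ ω).
The clique on [2, 4, 5, 9] has size 4, forcing χ ≥ 4, and the coloring below uses 4 colors, so χ(G) = 4.
A valid 4-coloring: color 1: [1, 2, 8]; color 2: [3, 9, 10, 12]; color 3: [5, 6, 7, 11]; color 4: [4].

χ(G) = 4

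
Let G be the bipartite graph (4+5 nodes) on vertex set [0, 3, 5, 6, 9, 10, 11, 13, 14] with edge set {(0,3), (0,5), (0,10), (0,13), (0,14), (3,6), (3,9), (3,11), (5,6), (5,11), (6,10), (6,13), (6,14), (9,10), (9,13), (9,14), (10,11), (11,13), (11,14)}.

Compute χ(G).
Clique number ω(G) = 2 (lower bound: χ ≥ ω).
The graph is bipartite (no odd cycle), so 2 colors suffice: χ(G) = 2.
A valid 2-coloring: color 1: [0, 6, 9, 11]; color 2: [3, 5, 10, 13, 14].

χ(G) = 2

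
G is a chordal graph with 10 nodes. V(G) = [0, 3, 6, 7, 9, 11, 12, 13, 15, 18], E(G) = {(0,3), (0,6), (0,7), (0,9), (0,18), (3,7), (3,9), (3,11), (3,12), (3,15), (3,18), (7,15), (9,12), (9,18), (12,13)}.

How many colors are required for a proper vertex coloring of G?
χ(G) = 4

Clique number ω(G) = 4 (lower bound: χ ≥ ω).
The clique on [0, 3, 9, 18] has size 4, forcing χ ≥ 4, and the coloring below uses 4 colors, so χ(G) = 4.
A valid 4-coloring: color 1: [3, 6, 13]; color 2: [0, 11, 12, 15]; color 3: [7, 9]; color 4: [18].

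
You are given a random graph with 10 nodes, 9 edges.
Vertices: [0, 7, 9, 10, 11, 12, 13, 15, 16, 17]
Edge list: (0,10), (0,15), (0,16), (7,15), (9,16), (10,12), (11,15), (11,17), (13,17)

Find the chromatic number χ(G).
χ(G) = 2

Clique number ω(G) = 2 (lower bound: χ ≥ ω).
The graph is bipartite (no odd cycle), so 2 colors suffice: χ(G) = 2.
A valid 2-coloring: color 1: [10, 15, 16, 17]; color 2: [0, 7, 9, 11, 12, 13].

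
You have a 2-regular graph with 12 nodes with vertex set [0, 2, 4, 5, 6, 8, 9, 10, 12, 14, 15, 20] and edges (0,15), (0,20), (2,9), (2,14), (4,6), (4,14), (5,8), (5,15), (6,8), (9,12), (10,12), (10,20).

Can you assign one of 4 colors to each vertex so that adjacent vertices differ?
Yes, G is 4-colorable

A valid 4-coloring: color 1: [2, 4, 8, 12, 15, 20]; color 2: [0, 5, 6, 9, 10, 14].
(χ(G) = 2 ≤ 4.)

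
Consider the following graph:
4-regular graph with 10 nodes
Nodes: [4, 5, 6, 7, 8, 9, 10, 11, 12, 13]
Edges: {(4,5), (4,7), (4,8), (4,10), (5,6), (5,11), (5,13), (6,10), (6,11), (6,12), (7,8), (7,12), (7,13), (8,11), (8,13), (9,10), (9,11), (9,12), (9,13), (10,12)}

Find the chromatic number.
χ(G) = 3

Clique number ω(G) = 3 (lower bound: χ ≥ ω).
The clique on [4, 7, 8] has size 3, forcing χ ≥ 3, and the coloring below uses 3 colors, so χ(G) = 3.
A valid 3-coloring: color 1: [6, 7, 9]; color 2: [4, 11, 12, 13]; color 3: [5, 8, 10].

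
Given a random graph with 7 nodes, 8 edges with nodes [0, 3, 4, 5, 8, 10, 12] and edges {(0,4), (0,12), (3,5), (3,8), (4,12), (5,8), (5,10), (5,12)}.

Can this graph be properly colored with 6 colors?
A valid 6-coloring: color 1: [4, 5]; color 2: [3, 10, 12]; color 3: [0, 8].
(χ(G) = 3 ≤ 6.)

Yes, G is 6-colorable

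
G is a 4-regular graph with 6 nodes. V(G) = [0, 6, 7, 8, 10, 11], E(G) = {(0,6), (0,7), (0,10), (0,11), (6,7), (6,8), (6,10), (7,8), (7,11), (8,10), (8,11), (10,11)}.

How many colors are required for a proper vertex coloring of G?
χ(G) = 3

Clique number ω(G) = 3 (lower bound: χ ≥ ω).
The clique on [0, 10, 11] has size 3, forcing χ ≥ 3, and the coloring below uses 3 colors, so χ(G) = 3.
A valid 3-coloring: color 1: [6, 11]; color 2: [7, 10]; color 3: [0, 8].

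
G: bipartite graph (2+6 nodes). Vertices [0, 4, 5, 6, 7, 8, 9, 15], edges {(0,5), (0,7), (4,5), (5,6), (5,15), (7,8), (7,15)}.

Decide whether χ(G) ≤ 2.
A valid 2-coloring: color 1: [5, 7, 9]; color 2: [0, 4, 6, 8, 15].
(χ(G) = 2 ≤ 2.)

Yes, G is 2-colorable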